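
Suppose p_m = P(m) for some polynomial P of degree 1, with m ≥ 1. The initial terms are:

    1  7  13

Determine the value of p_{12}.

1st diffs: 6, 6 (constant).
So p_m = 6m - 5.
Evaluating at m = 12 gives p_{12} = 67.

67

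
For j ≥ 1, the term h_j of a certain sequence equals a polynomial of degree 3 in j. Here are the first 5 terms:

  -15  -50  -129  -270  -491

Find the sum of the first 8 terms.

1st diffs: -35, -79, -141, -221.
2nd diffs: -44, -62, -80.
3rd diffs: -18, -18 (constant).
Newton forward-difference form: h_j = -15 + (-35)·C(j-1,1) + (-44)·C(j-1,2) + (-18)·C(j-1,3).
Continuing: -810, -1245, -1814.
Summing j = 1..8 (8 terms) gives -4824.

-4824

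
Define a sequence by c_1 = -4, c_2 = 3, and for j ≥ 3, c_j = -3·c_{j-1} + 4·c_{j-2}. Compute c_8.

22935

c_3 = -25;  c_4 = 87;  c_5 = -361;  c_6 = 1431;  c_7 = -5737;  c_8 = 22935.
(Characteristic roots are 1 and -4.)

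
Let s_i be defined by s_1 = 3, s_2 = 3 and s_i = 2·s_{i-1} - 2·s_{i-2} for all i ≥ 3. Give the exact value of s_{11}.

0

Compute successive terms:
s_3 = 0;  s_4 = -6;  s_5 = -12;  s_6 = -12;  s_7 = 0;  s_8 = 24;  s_9 = 48;  s_{10} = 48;  s_{11} = 0.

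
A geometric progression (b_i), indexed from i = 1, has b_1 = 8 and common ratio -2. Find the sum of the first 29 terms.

b_i = 8·(-2)^(i-1).
S = 8·((-2)^29 - 1)/(-2 - 1) = 8·(-536870912 - 1)/(-3) = 1431655768.

1431655768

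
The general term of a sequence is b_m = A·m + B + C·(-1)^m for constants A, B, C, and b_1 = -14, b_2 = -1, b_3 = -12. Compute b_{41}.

26

The three given values yield: A + B - C = -14; 2A + B + C = -1; 3A + B - C = -12.
Subtracting the first from the second: A + 2C = 13.
Subtracting the second from the third: A - 2C = -11.
Solving: C = 6, A = 1, then B = -9.
Therefore b_{41} = 41 + (-9) + 6·(-1) = 26.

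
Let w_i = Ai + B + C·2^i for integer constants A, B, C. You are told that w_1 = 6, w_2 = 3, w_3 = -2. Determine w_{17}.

-131080

Plug in i = 1, 2, 3: A + B + 2C = 6; 2A + B + 4C = 3; 3A + B + 8C = -2.
Subtracting the first from the second: A + 2C = -3.
Subtracting the second from the third: A + 4C = -5.
Solving: C = -1, A = -1, then B = 9.
Therefore w_{17} = -17 + 9 + (-1)·131072 = -131080.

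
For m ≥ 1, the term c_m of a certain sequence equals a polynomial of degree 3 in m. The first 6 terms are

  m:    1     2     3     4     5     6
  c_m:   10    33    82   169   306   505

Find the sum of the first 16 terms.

39320

1st diffs: 23, 49, 87, 137, 199.
2nd diffs: 26, 38, 50, 62.
3rd diffs: 12, 12, 12 (constant).
Newton forward-difference form: c_m = 10 + 23·C(m-1,1) + 26·C(m-1,2) + 12·C(m-1,3).
Continuing: …, 778, 1137, 1594, 2161, …, c_{16} = 8545.
Summing m = 1..16 (16 terms) gives 39320.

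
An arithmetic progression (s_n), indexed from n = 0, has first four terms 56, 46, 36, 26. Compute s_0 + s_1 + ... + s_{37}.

-4902

Common difference d = -10.
s_n = 56 + (n - 0)·(-10).
s_{37} = -314; S = 38·(56 + (-314))/2 = -4902.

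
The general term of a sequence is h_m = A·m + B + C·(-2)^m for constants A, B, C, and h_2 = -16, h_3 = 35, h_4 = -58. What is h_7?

527

The three given values yield: 2A + B + 4C = -16; 3A + B - 8C = 35; 4A + B + 16C = -58.
Subtracting the first from the second: A - 12C = 51.
Subtracting the second from the third: A + 24C = -93.
Solving: C = -4, A = 3, then B = -6.
So h_m = 3·m + (-6) + (-4)·(-2)^m; at m=7 this is 527.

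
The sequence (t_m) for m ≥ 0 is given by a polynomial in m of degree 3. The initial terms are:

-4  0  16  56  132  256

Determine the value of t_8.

1036

1st diffs: 4, 16, 40, 76, 124.
2nd diffs: 12, 24, 36, 48.
3rd diffs: 12, 12, 12 (constant).
Newton forward-difference form: t_m = -4 + 4·C(m,1) + 12·C(m,2) + 12·C(m,3).
At m = 8: m = 8, so t_8 = -4 + 32 + 336 + 672 = 1036.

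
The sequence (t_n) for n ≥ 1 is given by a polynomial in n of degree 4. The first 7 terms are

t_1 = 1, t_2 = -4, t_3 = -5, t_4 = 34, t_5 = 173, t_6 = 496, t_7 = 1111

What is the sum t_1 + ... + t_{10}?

1st diffs: -5, -1, 39, 139, 323, 615.
2nd diffs: 4, 40, 100, 184, 292.
3rd diffs: 36, 60, 84, 108.
4th diffs: 24, 24, 24 (constant).
Newton forward-difference form: t_n = 1 + (-5)·C(n-1,1) + 4·C(n-1,2) + 36·C(n-1,3) + 24·C(n-1,4).
Continuing: 2150, 3769, 6148.
Summing n = 1..10 (10 terms) gives 13873.

13873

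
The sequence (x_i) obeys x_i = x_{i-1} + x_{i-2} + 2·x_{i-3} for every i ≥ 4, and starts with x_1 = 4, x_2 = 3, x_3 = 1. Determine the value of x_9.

Step forward from the initial values:
x_4 = 12, x_5 = 19, x_6 = 33, x_7 = 76, x_8 = 147, x_9 = 289.

289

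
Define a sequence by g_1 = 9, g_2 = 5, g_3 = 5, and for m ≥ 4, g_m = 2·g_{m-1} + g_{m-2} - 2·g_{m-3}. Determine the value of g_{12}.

Compute successive terms:
g_4 = -3; g_5 = -11; g_6 = -35; g_7 = -75; g_8 = -163; g_9 = -331; g_{10} = -675; g_{11} = -1355; g_{12} = -2723.

-2723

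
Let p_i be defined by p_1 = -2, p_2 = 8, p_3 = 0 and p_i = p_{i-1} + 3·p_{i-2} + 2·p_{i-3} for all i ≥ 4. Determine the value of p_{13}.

Iterate the recurrence:
p_4 = 20; p_5 = 36; p_6 = 96; p_7 = 244; p_8 = 604; p_9 = 1528; p_{10} = 3828; p_{11} = 9620; p_{12} = 24160; p_{13} = 60676.

60676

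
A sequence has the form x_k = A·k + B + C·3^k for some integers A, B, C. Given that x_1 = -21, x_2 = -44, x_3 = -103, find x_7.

Write the equations: A + B + 3C = -21; 2A + B + 9C = -44; 3A + B + 27C = -103.
Subtracting the first from the second: A + 6C = -23.
Subtracting the second from the third: A + 18C = -59.
Solving: C = -3, A = -5, then B = -7.
So x_k = -5·k + (-7) + (-3)·3^k; at k=7 this is -6603.

-6603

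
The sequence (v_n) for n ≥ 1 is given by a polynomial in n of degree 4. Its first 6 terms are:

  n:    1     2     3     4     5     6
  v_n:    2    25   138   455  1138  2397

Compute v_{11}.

28042

1st diffs: 23, 113, 317, 683, 1259.
2nd diffs: 90, 204, 366, 576.
3rd diffs: 114, 162, 210.
4th diffs: 48, 48 (constant).
So v_n = 2n^4 - n^3 + n^2 - 3n + 3.
Evaluating at n = 11 gives v_{11} = 28042.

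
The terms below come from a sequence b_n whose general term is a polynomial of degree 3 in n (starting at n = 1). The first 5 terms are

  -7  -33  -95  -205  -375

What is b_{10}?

1st diffs: -26, -62, -110, -170.
2nd diffs: -36, -48, -60.
3rd diffs: -12, -12 (constant).
Newton forward-difference form: b_n = -7 + (-26)·C(n-1,1) + (-36)·C(n-1,2) + (-12)·C(n-1,3).
At n = 10: n-1 = 9, so b_{10} = -7 - 234 - 1296 - 1008 = -2545.

-2545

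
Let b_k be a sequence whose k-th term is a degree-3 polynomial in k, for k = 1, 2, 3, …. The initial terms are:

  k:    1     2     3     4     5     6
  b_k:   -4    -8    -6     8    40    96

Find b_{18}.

1st diffs: -4, 2, 14, 32, 56.
2nd diffs: 6, 12, 18, 24.
3rd diffs: 6, 6, 6 (constant).
Newton forward-difference form: b_k = -4 + (-4)·C(k-1,1) + 6·C(k-1,2) + 6·C(k-1,3).
At k = 18: k-1 = 17, so b_{18} = -4 - 68 + 816 + 4080 = 4824.

4824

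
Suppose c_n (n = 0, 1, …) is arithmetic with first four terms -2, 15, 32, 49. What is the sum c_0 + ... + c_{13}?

Common difference d = 17.
c_n = -2 + (n - 0)·17.
c_{13} = 219; S = 14·(-2 + 219)/2 = 1519.

1519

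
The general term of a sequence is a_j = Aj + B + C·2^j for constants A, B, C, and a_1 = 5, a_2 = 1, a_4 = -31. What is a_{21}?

At j = 1, 2, 4: A + B + 2C = 5; 2A + B + 4C = 1; 4A + B + 16C = -31.
Subtracting the first from the second: A + 2C = -4.
Subtracting the second from the third: 2A + 12C = -32.
Solving: C = -3, A = 2, then B = 9.
So a_j = 2·j + 9 + (-3)·2^j; at j=21 this is -6291405.

-6291405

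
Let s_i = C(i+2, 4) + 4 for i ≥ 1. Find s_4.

19

C(6, 4) = 15, so s_4 = 19.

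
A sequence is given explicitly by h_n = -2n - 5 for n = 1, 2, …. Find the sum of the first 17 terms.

-391

Over n = 1..17: Σn = 153.
Total = (-2)·153 + (-5)·17 = -391.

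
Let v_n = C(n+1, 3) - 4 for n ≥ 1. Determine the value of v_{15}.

556

C(16, 3) = 560, so v_{15} = 556.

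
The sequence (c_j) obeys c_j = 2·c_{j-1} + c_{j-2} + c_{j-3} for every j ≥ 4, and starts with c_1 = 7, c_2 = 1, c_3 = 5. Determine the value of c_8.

697

c_4 = 18  c_5 = 42  c_6 = 107  c_7 = 274  c_8 = 697.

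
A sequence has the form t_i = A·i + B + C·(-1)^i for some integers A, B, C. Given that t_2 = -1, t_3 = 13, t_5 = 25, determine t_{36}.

203

At i = 2, 3, 5: 2A + B + C = -1; 3A + B - C = 13; 5A + B - C = 25.
Subtracting the first from the second: A - 2C = 14.
Subtracting the second from the third: 2A = 12.
Solving: C = -4, A = 6, then B = -9.
Hence t_{36} = 6·36 + (-9) + (-4)·1 = 203.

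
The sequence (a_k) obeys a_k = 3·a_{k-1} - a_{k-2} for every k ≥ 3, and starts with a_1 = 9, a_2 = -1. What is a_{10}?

-11467

Iterate the recurrence:
a_3 = -12  a_4 = -35  a_5 = -93  a_6 = -244  a_7 = -639  a_8 = -1673  a_9 = -4380  a_{10} = -11467.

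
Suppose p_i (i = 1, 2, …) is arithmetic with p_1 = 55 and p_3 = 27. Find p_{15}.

-141

Common difference d = (27 - 55) / (3 - 1) = -14.
p_i = 55 + (i - 1)·(-14).
p_{15} = 55 + 14·(-14) = -141.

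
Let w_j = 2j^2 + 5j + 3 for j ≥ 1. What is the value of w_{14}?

465

w_{14} = 2·14^2 + 5·14 + 3 = 465.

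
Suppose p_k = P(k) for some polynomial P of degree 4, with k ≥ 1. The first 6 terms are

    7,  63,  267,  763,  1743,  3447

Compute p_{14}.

1st diffs: 56, 204, 496, 980, 1704.
2nd diffs: 148, 292, 484, 724.
3rd diffs: 144, 192, 240.
4th diffs: 48, 48 (constant).
Newton forward-difference form: p_k = 7 + 56·C(k-1,1) + 148·C(k-1,2) + 144·C(k-1,3) + 48·C(k-1,4).
At k = 14: k-1 = 13, so p_{14} = 7 + 728 + 11544 + 41184 + 34320 = 87783.

87783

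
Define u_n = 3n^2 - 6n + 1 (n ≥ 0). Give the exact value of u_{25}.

1726

u_{25} = 3·25^2 - 6·25 + 1 = 1726.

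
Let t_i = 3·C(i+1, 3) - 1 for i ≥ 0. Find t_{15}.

C(16, 3) = 560, so t_{15} = 1679.

1679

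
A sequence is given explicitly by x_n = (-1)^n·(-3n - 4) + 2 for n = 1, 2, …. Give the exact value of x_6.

(-1)^6 = 1; -3n - 4 at n=6 is -22; so x_6 = -20.

-20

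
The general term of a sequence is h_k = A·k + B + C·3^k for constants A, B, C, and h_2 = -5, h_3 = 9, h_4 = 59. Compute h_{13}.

Plug in k = 2, 3, 4: 2A + B + 9C = -5; 3A + B + 27C = 9; 4A + B + 81C = 59.
Subtracting the first from the second: A + 18C = 14.
Subtracting the second from the third: A + 54C = 50.
Solving: C = 1, A = -4, then B = -6.
Therefore h_{13} = -52 + (-6) + 1·1594323 = 1594265.

1594265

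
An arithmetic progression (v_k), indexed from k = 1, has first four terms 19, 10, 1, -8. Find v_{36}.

Common difference d = -9.
v_k = 19 + (k - 1)·(-9).
v_{36} = 19 + 35·(-9) = -296.

-296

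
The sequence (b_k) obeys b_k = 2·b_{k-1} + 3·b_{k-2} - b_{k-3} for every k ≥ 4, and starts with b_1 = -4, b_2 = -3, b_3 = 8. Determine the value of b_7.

Applying the relation repeatedly:
b_4 = 11;  b_5 = 49;  b_6 = 123;  b_7 = 382.

382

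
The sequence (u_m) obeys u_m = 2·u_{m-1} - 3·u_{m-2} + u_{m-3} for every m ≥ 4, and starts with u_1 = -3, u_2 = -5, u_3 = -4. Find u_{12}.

199

Step forward from the initial values:
u_4 = 4;  u_5 = 15;  u_6 = 14;  u_7 = -13;  u_8 = -53;  u_9 = -53;  u_{10} = 40;  u_{11} = 186;  u_{12} = 199.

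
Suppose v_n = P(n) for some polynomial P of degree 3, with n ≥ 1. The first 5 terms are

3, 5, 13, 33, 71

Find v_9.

523

1st diffs: 2, 8, 20, 38.
2nd diffs: 6, 12, 18.
3rd diffs: 6, 6 (constant).
Newton forward-difference form: v_n = 3 + 2·C(n-1,1) + 6·C(n-1,2) + 6·C(n-1,3).
At n = 9: n-1 = 8, so v_9 = 3 + 16 + 168 + 336 = 523.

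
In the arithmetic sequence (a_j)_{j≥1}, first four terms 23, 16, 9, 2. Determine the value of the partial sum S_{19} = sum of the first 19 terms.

Common difference d = -7.
a_j = 23 + (j - 1)·(-7).
a_{19} = -103; S = 19·(23 + (-103))/2 = -760.

-760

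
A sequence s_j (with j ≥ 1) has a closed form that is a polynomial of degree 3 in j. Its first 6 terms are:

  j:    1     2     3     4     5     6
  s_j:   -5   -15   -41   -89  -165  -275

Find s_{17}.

1st diffs: -10, -26, -48, -76, -110.
2nd diffs: -16, -22, -28, -34.
3rd diffs: -6, -6, -6 (constant).
So s_j = -j^3 - 2j^2 + 3j - 5.
Evaluating at j = 17 gives s_{17} = -5445.

-5445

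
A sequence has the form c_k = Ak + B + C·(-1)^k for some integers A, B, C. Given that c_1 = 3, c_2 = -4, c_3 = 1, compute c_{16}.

The three given values yield: A + B - C = 3; 2A + B + C = -4; 3A + B - C = 1.
Subtracting the first from the second: A + 2C = -7.
Subtracting the second from the third: A - 2C = 5.
Solving: C = -3, A = -1, then B = 1.
Therefore c_{16} = -16 + 1 + (-3)·1 = -18.

-18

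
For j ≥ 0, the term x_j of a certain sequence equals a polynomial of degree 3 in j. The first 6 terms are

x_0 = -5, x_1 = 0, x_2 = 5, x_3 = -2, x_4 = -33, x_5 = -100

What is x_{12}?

-2585

1st diffs: 5, 5, -7, -31, -67.
2nd diffs: 0, -12, -24, -36.
3rd diffs: -12, -12, -12 (constant).
So x_j = -2j^3 + 6j^2 + j - 5.
Evaluating at j = 12 gives x_{12} = -2585.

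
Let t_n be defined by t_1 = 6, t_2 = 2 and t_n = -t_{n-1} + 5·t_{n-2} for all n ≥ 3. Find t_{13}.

Iterate the recurrence:
t_3 = 28  t_4 = -18  t_5 = 158  …  t_{10} = -18858  t_{11} = 56198  t_{12} = -150488  t_{13} = 431478.

431478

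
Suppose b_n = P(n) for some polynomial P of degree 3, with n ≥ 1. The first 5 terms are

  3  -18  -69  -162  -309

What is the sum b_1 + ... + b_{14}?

-24801

1st diffs: -21, -51, -93, -147.
2nd diffs: -30, -42, -54.
3rd diffs: -12, -12 (constant).
Newton forward-difference form: b_n = 3 + (-21)·C(n-1,1) + (-30)·C(n-1,2) + (-12)·C(n-1,3).
Continuing: …, -522, -813, -1194, -1677, …, b_{14} = -6042.
Summing n = 1..14 (14 terms) gives -24801.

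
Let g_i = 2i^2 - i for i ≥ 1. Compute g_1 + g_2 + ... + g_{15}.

Over i = 1..15: Σi = 120, Σi² = 1240.
Total = (2)·1240 + (-1)·120 = 2360.

2360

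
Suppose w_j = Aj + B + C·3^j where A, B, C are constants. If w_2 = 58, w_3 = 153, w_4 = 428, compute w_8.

32848

Plug in j = 2, 3, 4: 2A + B + 9C = 58; 3A + B + 27C = 153; 4A + B + 81C = 428.
Subtracting the first from the second: A + 18C = 95.
Subtracting the second from the third: A + 54C = 275.
Solving: C = 5, A = 5, then B = 3.
Therefore w_8 = 40 + 3 + 5·6561 = 32848.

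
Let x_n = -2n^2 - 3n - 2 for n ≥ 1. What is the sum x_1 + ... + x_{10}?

Over n = 1..10: Σn = 55, Σn² = 385.
Total = (-2)·385 + (-3)·55 + (-2)·10 = -955.

-955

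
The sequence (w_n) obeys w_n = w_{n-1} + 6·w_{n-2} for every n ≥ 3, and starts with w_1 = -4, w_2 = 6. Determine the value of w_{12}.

Iterate the recurrence:
w_3 = -18  w_4 = 18  w_5 = -90  w_6 = 18  w_7 = -522  w_8 = -414  w_9 = -3546  w_{10} = -6030  w_{11} = -27306  w_{12} = -63486.
(Characteristic roots are 3 and -2.)

-63486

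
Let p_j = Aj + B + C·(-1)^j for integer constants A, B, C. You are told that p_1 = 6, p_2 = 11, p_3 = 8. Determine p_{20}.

29

Plug in j = 1, 2, 3: A + B - C = 6; 2A + B + C = 11; 3A + B - C = 8.
Subtracting the first from the second: A + 2C = 5.
Subtracting the second from the third: A - 2C = -3.
Solving: C = 2, A = 1, then B = 7.
So p_j = 1·j + 7 + 2·(-1)^j; at j=20 this is 29.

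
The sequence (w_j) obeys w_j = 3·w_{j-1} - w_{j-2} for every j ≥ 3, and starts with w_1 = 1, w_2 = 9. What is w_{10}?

22269

Step forward from the initial values:
w_3 = 26, w_4 = 69, w_5 = 181, w_6 = 474, w_7 = 1241, w_8 = 3249, w_9 = 8506, w_{10} = 22269.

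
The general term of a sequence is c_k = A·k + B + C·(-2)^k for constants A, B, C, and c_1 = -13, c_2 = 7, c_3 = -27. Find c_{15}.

-98283

At k = 1, 2, 3: A + B - 2C = -13; 2A + B + 4C = 7; 3A + B - 8C = -27.
Subtracting the first from the second: A + 6C = 20.
Subtracting the second from the third: A - 12C = -34.
Solving: C = 3, A = 2, then B = -9.
Hence c_{15} = 2·15 + (-9) + 3·(-32768) = -98283.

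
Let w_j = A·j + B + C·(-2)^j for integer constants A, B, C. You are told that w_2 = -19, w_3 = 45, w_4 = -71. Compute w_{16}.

-327623

The three given values yield: 2A + B + 4C = -19; 3A + B - 8C = 45; 4A + B + 16C = -71.
Subtracting the first from the second: A - 12C = 64.
Subtracting the second from the third: A + 24C = -116.
Solving: C = -5, A = 4, then B = -7.
Hence w_{16} = 4·16 + (-7) + (-5)·65536 = -327623.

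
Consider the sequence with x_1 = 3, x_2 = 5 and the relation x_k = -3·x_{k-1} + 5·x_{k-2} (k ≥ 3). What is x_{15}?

-136936800

Iterate the recurrence:
x_3 = 0  x_4 = 25  x_5 = -75  …  x_{12} = 1858150  x_{13} = -7790325  x_{14} = 32661725  x_{15} = -136936800.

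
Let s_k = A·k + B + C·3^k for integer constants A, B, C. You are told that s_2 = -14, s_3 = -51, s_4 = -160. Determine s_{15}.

At k = 2, 3, 4: 2A + B + 9C = -14; 3A + B + 27C = -51; 4A + B + 81C = -160.
Subtracting the first from the second: A + 18C = -37.
Subtracting the second from the third: A + 54C = -109.
Solving: C = -2, A = -1, then B = 6.
Hence s_{15} = -1·15 + 6 + (-2)·14348907 = -28697823.

-28697823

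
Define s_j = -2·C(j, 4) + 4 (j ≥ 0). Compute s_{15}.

C(15, 4) = 1365, so s_{15} = -2726.

-2726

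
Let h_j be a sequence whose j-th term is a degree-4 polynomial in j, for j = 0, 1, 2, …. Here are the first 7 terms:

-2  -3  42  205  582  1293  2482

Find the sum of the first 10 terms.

1st diffs: -1, 45, 163, 377, 711, 1189.
2nd diffs: 46, 118, 214, 334, 478.
3rd diffs: 72, 96, 120, 144.
4th diffs: 24, 24, 24 (constant).
Newton forward-difference form: h_j = -2 + (-1)·C(j,1) + 46·C(j,2) + 72·C(j,3) + 24·C(j,4).
Continuing: 4317, 6990, 10717.
Summing j = 0..9 (10 terms) gives 26623.

26623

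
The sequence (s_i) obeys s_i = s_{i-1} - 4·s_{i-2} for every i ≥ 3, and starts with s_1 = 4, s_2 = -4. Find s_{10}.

2588

Applying the relation repeatedly:
s_3 = -20, s_4 = -4, s_5 = 76, s_6 = 92, s_7 = -212, s_8 = -580, s_9 = 268, s_{10} = 2588.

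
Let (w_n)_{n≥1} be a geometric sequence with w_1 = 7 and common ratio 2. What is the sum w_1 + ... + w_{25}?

234881017

w_n = 7·2^(n-1).
S = 7·(2^25 - 1)/(2 - 1) = 7·(33554432 - 1)/(1) = 234881017.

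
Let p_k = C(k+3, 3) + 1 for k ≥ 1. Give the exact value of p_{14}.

681

C(17, 3) = 680, so p_{14} = 681.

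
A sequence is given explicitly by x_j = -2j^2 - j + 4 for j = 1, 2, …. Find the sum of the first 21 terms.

-6769

Over j = 1..21: Σj = 231, Σj² = 3311.
Total = (-2)·3311 + (-1)·231 + (4)·21 = -6769.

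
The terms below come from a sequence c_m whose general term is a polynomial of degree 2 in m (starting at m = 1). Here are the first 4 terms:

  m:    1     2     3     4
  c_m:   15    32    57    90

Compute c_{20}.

1706

1st diffs: 17, 25, 33.
2nd diffs: 8, 8 (constant).
So c_m = 4m^2 + 5m + 6.
Evaluating at m = 20 gives c_{20} = 1706.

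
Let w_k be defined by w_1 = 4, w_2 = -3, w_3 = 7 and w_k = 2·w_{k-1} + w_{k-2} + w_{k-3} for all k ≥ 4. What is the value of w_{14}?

158901

Applying the relation repeatedly:
w_4 = 15; w_5 = 34; w_6 = 90; …; w_{11} = 9619; w_{12} = 24498; w_{13} = 62392; w_{14} = 158901.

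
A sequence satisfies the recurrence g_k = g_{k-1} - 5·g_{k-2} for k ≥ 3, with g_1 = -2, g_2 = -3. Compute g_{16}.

-239098

Step forward from the initial values:
g_3 = 7;  g_4 = 22;  g_5 = -13;  …;  g_{13} = 34382;  g_{14} = 16797;  g_{15} = -155113;  g_{16} = -239098.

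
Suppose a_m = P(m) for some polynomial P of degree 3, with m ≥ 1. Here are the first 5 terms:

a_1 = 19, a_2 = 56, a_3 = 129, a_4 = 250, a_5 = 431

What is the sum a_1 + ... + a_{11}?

12144

1st diffs: 37, 73, 121, 181.
2nd diffs: 36, 48, 60.
3rd diffs: 12, 12 (constant).
So a_m = 2m^3 + 6m^2 + 5m + 6.
Continuing: …, 684, 1021, 1454, 1995, …, a_{11} = 3449.
Summing m = 1..11 (11 terms) gives 12144.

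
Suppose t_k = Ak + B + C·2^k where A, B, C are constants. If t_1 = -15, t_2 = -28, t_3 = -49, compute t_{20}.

Plug in k = 1, 2, 3: A + B + 2C = -15; 2A + B + 4C = -28; 3A + B + 8C = -49.
Subtracting the first from the second: A + 2C = -13.
Subtracting the second from the third: A + 4C = -21.
Solving: C = -4, A = -5, then B = -2.
So t_k = -5·k + (-2) + (-4)·2^k; at k=20 this is -4194406.

-4194406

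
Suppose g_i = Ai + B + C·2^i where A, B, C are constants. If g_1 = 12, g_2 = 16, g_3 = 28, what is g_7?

Plug in i = 1, 2, 3: A + B + 2C = 12; 2A + B + 4C = 16; 3A + B + 8C = 28.
Subtracting the first from the second: A + 2C = 4.
Subtracting the second from the third: A + 4C = 12.
Solving: C = 4, A = -4, then B = 8.
Therefore g_7 = -28 + 8 + 4·128 = 492.

492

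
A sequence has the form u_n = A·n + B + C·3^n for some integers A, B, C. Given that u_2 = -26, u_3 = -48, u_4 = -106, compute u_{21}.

The three given values yield: 2A + B + 9C = -26; 3A + B + 27C = -48; 4A + B + 81C = -106.
Subtracting the first from the second: A + 18C = -22.
Subtracting the second from the third: A + 54C = -58.
Solving: C = -1, A = -4, then B = -9.
Hence u_{21} = -4·21 + (-9) + (-1)·10460353203 = -10460353296.

-10460353296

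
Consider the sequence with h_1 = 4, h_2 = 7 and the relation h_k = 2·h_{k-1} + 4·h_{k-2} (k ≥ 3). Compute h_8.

Iterate the recurrence:
h_3 = 30  h_4 = 88  h_5 = 296  h_6 = 944  h_7 = 3072  h_8 = 9920.

9920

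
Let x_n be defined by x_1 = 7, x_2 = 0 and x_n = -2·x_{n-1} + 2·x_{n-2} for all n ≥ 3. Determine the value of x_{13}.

255808

Applying the relation repeatedly:
x_3 = 14, x_4 = -28, x_5 = 84, …, x_{10} = -12544, x_{11} = 34272, x_{12} = -93632, x_{13} = 255808.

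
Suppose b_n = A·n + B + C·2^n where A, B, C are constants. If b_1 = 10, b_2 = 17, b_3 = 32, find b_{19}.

Plug in n = 1, 2, 3: A + B + 2C = 10; 2A + B + 4C = 17; 3A + B + 8C = 32.
Subtracting the first from the second: A + 2C = 7.
Subtracting the second from the third: A + 4C = 15.
Solving: C = 4, A = -1, then B = 3.
So b_n = -1·n + 3 + 4·2^n; at n=19 this is 2097136.

2097136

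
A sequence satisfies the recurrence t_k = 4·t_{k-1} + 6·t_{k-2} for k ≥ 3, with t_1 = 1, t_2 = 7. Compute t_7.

Applying the relation repeatedly:
t_3 = 34;  t_4 = 178;  t_5 = 916;  t_6 = 4732;  t_7 = 24424.

24424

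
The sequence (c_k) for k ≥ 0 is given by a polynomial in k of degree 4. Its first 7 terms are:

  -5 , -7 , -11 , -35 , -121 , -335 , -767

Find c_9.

-4631

1st diffs: -2, -4, -24, -86, -214, -432.
2nd diffs: -2, -20, -62, -128, -218.
3rd diffs: -18, -42, -66, -90.
4th diffs: -24, -24, -24 (constant).
So c_k = -k^4 + 3k^3 - 3k^2 - k - 5.
Evaluating at k = 9 gives c_9 = -4631.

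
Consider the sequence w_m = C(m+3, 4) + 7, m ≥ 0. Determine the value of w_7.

217

C(10, 4) = 210, so w_7 = 217.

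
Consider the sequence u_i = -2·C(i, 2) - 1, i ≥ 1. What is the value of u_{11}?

-111

C(11, 2) = 55, so u_{11} = -111.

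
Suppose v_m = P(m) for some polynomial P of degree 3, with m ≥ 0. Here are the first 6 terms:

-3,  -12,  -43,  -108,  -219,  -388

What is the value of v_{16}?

-9507

1st diffs: -9, -31, -65, -111, -169.
2nd diffs: -22, -34, -46, -58.
3rd diffs: -12, -12, -12 (constant).
Newton forward-difference form: v_m = -3 + (-9)·C(m,1) + (-22)·C(m,2) + (-12)·C(m,3).
At m = 16: m = 16, so v_{16} = -3 - 144 - 2640 - 6720 = -9507.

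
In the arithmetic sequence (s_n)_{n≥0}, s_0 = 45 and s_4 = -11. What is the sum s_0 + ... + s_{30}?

Common difference d = (-11 - 45) / (4 - 0) = -14.
s_n = 45 + (n - 0)·(-14).
s_{30} = -375; S = 31·(45 + (-375))/2 = -5115.

-5115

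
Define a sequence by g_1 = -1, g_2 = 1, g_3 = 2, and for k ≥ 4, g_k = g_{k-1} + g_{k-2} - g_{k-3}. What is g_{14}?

19

Compute successive terms:
g_4 = 4;  g_5 = 5;  g_6 = 7;  …;  g_{11} = 14;  g_{12} = 16;  g_{13} = 17;  g_{14} = 19.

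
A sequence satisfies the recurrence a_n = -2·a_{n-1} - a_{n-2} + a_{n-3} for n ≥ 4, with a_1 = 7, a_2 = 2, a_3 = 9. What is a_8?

Compute successive terms:
a_4 = -13  a_5 = 19  a_6 = -16  a_7 = 0  a_8 = 35.

35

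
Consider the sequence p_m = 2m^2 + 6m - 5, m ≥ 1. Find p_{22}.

1095

p_{22} = 2·22^2 + 6·22 - 5 = 1095.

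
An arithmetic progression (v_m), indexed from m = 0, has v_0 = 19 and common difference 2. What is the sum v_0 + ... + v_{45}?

2944

v_m = 19 + (m - 0)·2.
v_{45} = 109; S = 46·(19 + 109)/2 = 2944.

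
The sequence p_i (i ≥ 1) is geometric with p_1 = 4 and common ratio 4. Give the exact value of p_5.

1024

p_i = 4·4^(i-1).
p_5 = 4·4^4 = 1024.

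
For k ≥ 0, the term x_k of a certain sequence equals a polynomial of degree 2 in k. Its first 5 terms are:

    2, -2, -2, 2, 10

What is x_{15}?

362

1st diffs: -4, 0, 4, 8.
2nd diffs: 4, 4, 4 (constant).
Newton forward-difference form: x_k = 2 + (-4)·C(k,1) + 4·C(k,2).
At k = 15: k = 15, so x_{15} = 2 - 60 + 420 = 362.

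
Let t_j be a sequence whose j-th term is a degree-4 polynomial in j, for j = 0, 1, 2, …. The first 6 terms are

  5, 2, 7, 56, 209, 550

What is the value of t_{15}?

1st diffs: -3, 5, 49, 153, 341.
2nd diffs: 8, 44, 104, 188.
3rd diffs: 36, 60, 84.
4th diffs: 24, 24 (constant).
So t_j = j^4 - 3j^2 - j + 5.
Evaluating at j = 15 gives t_{15} = 49940.

49940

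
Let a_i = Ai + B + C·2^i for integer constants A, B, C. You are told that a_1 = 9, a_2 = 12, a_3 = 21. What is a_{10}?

The three given values yield: A + B + 2C = 9; 2A + B + 4C = 12; 3A + B + 8C = 21.
Subtracting the first from the second: A + 2C = 3.
Subtracting the second from the third: A + 4C = 9.
Solving: C = 3, A = -3, then B = 6.
Hence a_{10} = -3·10 + 6 + 3·1024 = 3048.

3048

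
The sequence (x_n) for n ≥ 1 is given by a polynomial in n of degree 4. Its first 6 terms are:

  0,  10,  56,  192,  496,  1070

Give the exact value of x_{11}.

13240

1st diffs: 10, 46, 136, 304, 574.
2nd diffs: 36, 90, 168, 270.
3rd diffs: 54, 78, 102.
4th diffs: 24, 24 (constant).
Newton forward-difference form: x_n = 10·C(n-1,1) + 36·C(n-1,2) + 54·C(n-1,3) + 24·C(n-1,4).
At n = 11: n-1 = 10, so x_{11} = 100 + 1620 + 6480 + 5040 = 13240.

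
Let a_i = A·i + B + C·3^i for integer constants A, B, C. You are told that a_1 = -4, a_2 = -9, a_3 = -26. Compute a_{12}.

Plug in i = 1, 2, 3: A + B + 3C = -4; 2A + B + 9C = -9; 3A + B + 27C = -26.
Subtracting the first from the second: A + 6C = -5.
Subtracting the second from the third: A + 18C = -17.
Solving: C = -1, A = 1, then B = -2.
Hence a_{12} = 1·12 + (-2) + (-1)·531441 = -531431.

-531431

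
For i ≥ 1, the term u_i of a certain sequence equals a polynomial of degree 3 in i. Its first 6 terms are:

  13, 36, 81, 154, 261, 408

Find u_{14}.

1st diffs: 23, 45, 73, 107, 147.
2nd diffs: 22, 28, 34, 40.
3rd diffs: 6, 6, 6 (constant).
Newton forward-difference form: u_i = 13 + 23·C(i-1,1) + 22·C(i-1,2) + 6·C(i-1,3).
At i = 14: i-1 = 13, so u_{14} = 13 + 299 + 1716 + 1716 = 3744.

3744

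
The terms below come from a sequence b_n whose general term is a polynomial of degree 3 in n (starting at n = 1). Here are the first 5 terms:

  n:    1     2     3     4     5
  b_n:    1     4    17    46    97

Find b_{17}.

1st diffs: 3, 13, 29, 51.
2nd diffs: 10, 16, 22.
3rd diffs: 6, 6 (constant).
Newton forward-difference form: b_n = 1 + 3·C(n-1,1) + 10·C(n-1,2) + 6·C(n-1,3).
At n = 17: n-1 = 16, so b_{17} = 1 + 48 + 1200 + 3360 = 4609.

4609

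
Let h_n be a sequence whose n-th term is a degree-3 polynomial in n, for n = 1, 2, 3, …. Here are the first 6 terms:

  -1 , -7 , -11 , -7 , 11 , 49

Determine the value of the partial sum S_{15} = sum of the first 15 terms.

8455

1st diffs: -6, -4, 4, 18, 38.
2nd diffs: 2, 8, 14, 20.
3rd diffs: 6, 6, 6 (constant).
Newton forward-difference form: h_n = -1 + (-6)·C(n-1,1) + 2·C(n-1,2) + 6·C(n-1,3).
Continuing: …, 113, 209, 343, 521, …, h_{15} = 2281.
Summing n = 1..15 (15 terms) gives 8455.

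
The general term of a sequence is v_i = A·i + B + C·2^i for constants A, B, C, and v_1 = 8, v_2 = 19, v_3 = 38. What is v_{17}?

524336

Plug in i = 1, 2, 3: A + B + 2C = 8; 2A + B + 4C = 19; 3A + B + 8C = 38.
Subtracting the first from the second: A + 2C = 11.
Subtracting the second from the third: A + 4C = 19.
Solving: C = 4, A = 3, then B = -3.
Therefore v_{17} = 51 + (-3) + 4·131072 = 524336.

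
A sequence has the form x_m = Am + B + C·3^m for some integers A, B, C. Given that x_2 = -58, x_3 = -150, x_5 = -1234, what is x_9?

Write the equations: 2A + B + 9C = -58; 3A + B + 27C = -150; 5A + B + 243C = -1234.
Subtracting the first from the second: A + 18C = -92.
Subtracting the second from the third: 2A + 216C = -1084.
Solving: C = -5, A = -2, then B = -9.
Therefore x_9 = -18 + (-9) + (-5)·19683 = -98442.

-98442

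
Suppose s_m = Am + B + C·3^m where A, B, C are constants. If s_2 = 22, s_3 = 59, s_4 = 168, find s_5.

493

The three given values yield: 2A + B + 9C = 22; 3A + B + 27C = 59; 4A + B + 81C = 168.
Subtracting the first from the second: A + 18C = 37.
Subtracting the second from the third: A + 54C = 109.
Solving: C = 2, A = 1, then B = 2.
So s_m = 1·m + 2 + 2·3^m; at m=5 this is 493.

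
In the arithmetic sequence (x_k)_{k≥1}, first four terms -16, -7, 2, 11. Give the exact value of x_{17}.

Common difference d = 9.
x_k = -16 + (k - 1)·9.
x_{17} = -16 + 16·9 = 128.

128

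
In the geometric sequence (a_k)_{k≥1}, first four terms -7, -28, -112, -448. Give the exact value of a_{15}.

Common ratio r = 4.
a_k = (-7)·4^(k-1).
a_{15} = (-7)·4^14 = -1879048192.

-1879048192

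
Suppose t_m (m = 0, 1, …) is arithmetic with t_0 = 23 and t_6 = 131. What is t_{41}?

761

Common difference d = (131 - 23) / (6 - 0) = 18.
t_m = 23 + (m - 0)·18.
t_{41} = 23 + 41·18 = 761.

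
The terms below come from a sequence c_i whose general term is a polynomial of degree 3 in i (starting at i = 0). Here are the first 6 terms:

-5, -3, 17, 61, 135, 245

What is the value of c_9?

1165

1st diffs: 2, 20, 44, 74, 110.
2nd diffs: 18, 24, 30, 36.
3rd diffs: 6, 6, 6 (constant).
Newton forward-difference form: c_i = -5 + 2·C(i,1) + 18·C(i,2) + 6·C(i,3).
At i = 9: i = 9, so c_9 = -5 + 18 + 648 + 504 = 1165.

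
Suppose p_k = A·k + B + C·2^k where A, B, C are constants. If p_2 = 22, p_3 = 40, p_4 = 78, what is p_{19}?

2621408

At k = 2, 3, 4: 2A + B + 4C = 22; 3A + B + 8C = 40; 4A + B + 16C = 78.
Subtracting the first from the second: A + 4C = 18.
Subtracting the second from the third: A + 8C = 38.
Solving: C = 5, A = -2, then B = 6.
Therefore p_{19} = -38 + 6 + 5·524288 = 2621408.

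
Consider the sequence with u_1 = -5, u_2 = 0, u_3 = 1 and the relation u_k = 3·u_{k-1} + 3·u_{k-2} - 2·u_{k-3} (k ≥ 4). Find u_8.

u_4 = 13;  u_5 = 42;  u_6 = 163;  u_7 = 589;  u_8 = 2172.

2172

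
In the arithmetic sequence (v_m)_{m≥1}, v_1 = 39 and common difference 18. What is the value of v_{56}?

v_m = 39 + (m - 1)·18.
v_{56} = 39 + 55·18 = 1029.

1029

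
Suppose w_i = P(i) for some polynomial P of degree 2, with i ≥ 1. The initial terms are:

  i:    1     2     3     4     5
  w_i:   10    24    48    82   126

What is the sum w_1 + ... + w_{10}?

1st diffs: 14, 24, 34, 44.
2nd diffs: 10, 10, 10 (constant).
Newton forward-difference form: w_i = 10 + 14·C(i-1,1) + 10·C(i-1,2).
Continuing: …, 180, 244, 318, 402, …, w_{10} = 496.
Summing i = 1..10 (10 terms) gives 1930.

1930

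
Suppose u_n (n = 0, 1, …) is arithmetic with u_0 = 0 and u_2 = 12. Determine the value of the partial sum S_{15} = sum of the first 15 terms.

Common difference d = (12 - 0) / (2 - 0) = 6.
u_n = 0 + (n - 0)·6.
u_{14} = 84; S = 15·(0 + 84)/2 = 630.

630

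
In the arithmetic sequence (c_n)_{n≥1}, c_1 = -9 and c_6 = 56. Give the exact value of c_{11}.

Common difference d = (56 - (-9)) / (6 - 1) = 13.
c_n = -9 + (n - 1)·13.
c_{11} = -9 + 10·13 = 121.

121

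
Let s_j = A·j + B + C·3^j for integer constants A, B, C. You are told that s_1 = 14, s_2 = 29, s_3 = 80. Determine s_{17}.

Write the equations: A + B + 3C = 14; 2A + B + 9C = 29; 3A + B + 27C = 80.
Subtracting the first from the second: A + 6C = 15.
Subtracting the second from the third: A + 18C = 51.
Solving: C = 3, A = -3, then B = 8.
Therefore s_{17} = -51 + 8 + 3·129140163 = 387420446.

387420446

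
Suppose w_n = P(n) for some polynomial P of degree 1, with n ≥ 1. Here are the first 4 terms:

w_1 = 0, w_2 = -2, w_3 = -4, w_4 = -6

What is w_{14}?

-26

1st diffs: -2, -2, -2 (constant).
So w_n = -2n + 2.
Evaluating at n = 14 gives w_{14} = -26.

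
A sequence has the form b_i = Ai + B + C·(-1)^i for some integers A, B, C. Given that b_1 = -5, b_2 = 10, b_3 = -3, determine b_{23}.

The three given values yield: A + B - C = -5; 2A + B + C = 10; 3A + B - C = -3.
Subtracting the first from the second: A + 2C = 15.
Subtracting the second from the third: A - 2C = -13.
Solving: C = 7, A = 1, then B = 1.
Therefore b_{23} = 23 + 1 + 7·(-1) = 17.

17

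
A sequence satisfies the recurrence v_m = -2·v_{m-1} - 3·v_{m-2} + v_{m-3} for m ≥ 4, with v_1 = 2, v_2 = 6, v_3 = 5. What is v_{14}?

Applying the relation repeatedly:
v_4 = -26  v_5 = 43  v_6 = -3  …  v_{11} = 2492  v_{12} = -3179  v_{13} = -1805  v_{14} = 15639.

15639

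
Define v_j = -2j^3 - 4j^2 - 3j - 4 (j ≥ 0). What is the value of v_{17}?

-11037

v_{17} = -2·17^3 - 4·17^2 - 3·17 - 4 = -11037.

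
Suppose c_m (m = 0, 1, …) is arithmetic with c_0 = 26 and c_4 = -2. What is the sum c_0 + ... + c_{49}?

Common difference d = (-2 - 26) / (4 - 0) = -7.
c_m = 26 + (m - 0)·(-7).
c_{49} = -317; S = 50·(26 + (-317))/2 = -7275.

-7275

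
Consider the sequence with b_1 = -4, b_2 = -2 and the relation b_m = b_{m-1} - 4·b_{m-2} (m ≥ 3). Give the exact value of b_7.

14

Applying the relation repeatedly:
b_3 = 14;  b_4 = 22;  b_5 = -34;  b_6 = -122;  b_7 = 14.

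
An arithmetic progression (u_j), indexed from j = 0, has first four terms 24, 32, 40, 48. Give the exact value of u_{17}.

Common difference d = 8.
u_j = 24 + (j - 0)·8.
u_{17} = 24 + 17·8 = 160.

160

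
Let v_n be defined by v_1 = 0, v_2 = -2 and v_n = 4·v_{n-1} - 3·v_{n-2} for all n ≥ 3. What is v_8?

Iterate the recurrence:
v_3 = -8  v_4 = -26  v_5 = -80  v_6 = -242  v_7 = -728  v_8 = -2186.
(Characteristic roots are 3 and 1.)

-2186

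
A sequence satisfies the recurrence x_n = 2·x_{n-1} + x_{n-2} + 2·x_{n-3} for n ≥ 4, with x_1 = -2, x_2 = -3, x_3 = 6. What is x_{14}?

Compute successive terms:
x_4 = 5; x_5 = 10; x_6 = 37; …; x_{11} = 4646; x_{12} = 12357; x_{13} = 32858; x_{14} = 87365.

87365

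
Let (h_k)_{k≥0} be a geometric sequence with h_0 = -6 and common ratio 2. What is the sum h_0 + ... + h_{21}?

-25165818

h_k = (-6)·2^(k-0).
S = (-6)·(2^22 - 1)/(2 - 1) = (-6)·(4194304 - 1)/(1) = -25165818.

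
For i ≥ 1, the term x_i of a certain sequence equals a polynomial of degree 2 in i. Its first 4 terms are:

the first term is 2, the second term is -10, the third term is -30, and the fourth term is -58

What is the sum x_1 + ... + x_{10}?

1st diffs: -12, -20, -28.
2nd diffs: -8, -8 (constant).
Newton forward-difference form: x_i = 2 + (-12)·C(i-1,1) + (-8)·C(i-1,2).
Continuing: …, -94, -138, -190, -250, …, x_{10} = -394.
Summing i = 1..10 (10 terms) gives -1480.

-1480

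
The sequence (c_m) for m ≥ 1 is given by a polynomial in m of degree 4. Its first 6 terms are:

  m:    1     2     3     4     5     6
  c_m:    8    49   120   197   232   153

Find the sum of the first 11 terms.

-11715

1st diffs: 41, 71, 77, 35, -79.
2nd diffs: 30, 6, -42, -114.
3rd diffs: -24, -48, -72.
4th diffs: -24, -24 (constant).
So c_m = -m^4 + 6m^3 + 4m^2 + 2m - 3.
Continuing: …, -136, -755, -1848, -3583, …, c_{11} = -6152.
Summing m = 1..11 (11 terms) gives -11715.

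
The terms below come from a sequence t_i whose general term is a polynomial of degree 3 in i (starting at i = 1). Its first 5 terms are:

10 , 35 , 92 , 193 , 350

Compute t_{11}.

3140

1st diffs: 25, 57, 101, 157.
2nd diffs: 32, 44, 56.
3rd diffs: 12, 12 (constant).
Newton forward-difference form: t_i = 10 + 25·C(i-1,1) + 32·C(i-1,2) + 12·C(i-1,3).
At i = 11: i-1 = 10, so t_{11} = 10 + 250 + 1440 + 1440 = 3140.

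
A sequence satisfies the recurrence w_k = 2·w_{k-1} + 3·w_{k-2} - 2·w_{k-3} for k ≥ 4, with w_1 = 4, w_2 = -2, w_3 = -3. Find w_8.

Applying the relation repeatedly:
w_4 = -20  w_5 = -45  w_6 = -144  w_7 = -383  w_8 = -1108.

-1108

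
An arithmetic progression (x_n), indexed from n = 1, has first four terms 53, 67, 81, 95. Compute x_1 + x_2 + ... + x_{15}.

Common difference d = 14.
x_n = 53 + (n - 1)·14.
x_{15} = 249; S = 15·(53 + 249)/2 = 2265.

2265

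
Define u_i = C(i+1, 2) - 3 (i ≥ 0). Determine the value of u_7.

25

C(8, 2) = 28, so u_7 = 25.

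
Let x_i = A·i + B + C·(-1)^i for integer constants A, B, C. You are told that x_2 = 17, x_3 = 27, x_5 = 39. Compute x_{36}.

221

At i = 2, 3, 5: 2A + B + C = 17; 3A + B - C = 27; 5A + B - C = 39.
Subtracting the first from the second: A - 2C = 10.
Subtracting the second from the third: 2A = 12.
Solving: C = -2, A = 6, then B = 7.
Hence x_{36} = 6·36 + 7 + (-2)·1 = 221.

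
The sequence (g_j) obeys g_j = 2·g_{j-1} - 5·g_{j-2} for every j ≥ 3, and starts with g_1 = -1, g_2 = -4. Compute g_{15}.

52257

Iterate the recurrence:
g_3 = -3;  g_4 = 14;  g_5 = 43;  …;  g_{12} = -2506;  g_{13} = -27197;  g_{14} = -41864;  g_{15} = 52257.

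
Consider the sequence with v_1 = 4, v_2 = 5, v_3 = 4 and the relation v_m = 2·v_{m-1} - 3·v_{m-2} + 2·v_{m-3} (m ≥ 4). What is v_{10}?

-19

Applying the relation repeatedly:
v_4 = 1  v_5 = 0  v_6 = 5  v_7 = 12  v_8 = 9  v_9 = -8  v_{10} = -19.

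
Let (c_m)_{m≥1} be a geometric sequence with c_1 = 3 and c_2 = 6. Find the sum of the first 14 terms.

Common ratio r = 2.
c_m = 3·2^(m-1).
S = 3·(2^14 - 1)/(2 - 1) = 3·(16384 - 1)/(1) = 49149.

49149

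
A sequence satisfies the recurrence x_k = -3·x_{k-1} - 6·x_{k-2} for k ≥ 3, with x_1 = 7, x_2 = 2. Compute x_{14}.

-1087668

Applying the relation repeatedly:
x_3 = -48  x_4 = 132  x_5 = -108  …  x_{11} = -67068  x_{12} = 39852  x_{13} = 282852  x_{14} = -1087668.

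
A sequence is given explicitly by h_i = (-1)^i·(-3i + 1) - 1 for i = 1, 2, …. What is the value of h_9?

(-1)^9 = -1; -3i + 1 at i=9 is -26; so h_9 = 25.

25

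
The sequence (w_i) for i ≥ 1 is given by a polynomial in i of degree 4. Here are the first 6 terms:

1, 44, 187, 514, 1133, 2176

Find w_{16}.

1st diffs: 43, 143, 327, 619, 1043.
2nd diffs: 100, 184, 292, 424.
3rd diffs: 84, 108, 132.
4th diffs: 24, 24 (constant).
So w_i = i^4 + 4i^3 + i^2 - 3i - 2.
Evaluating at i = 16 gives w_{16} = 82126.

82126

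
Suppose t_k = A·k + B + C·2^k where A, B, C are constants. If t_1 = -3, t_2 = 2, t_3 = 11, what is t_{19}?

The three given values yield: A + B + 2C = -3; 2A + B + 4C = 2; 3A + B + 8C = 11.
Subtracting the first from the second: A + 2C = 5.
Subtracting the second from the third: A + 4C = 9.
Solving: C = 2, A = 1, then B = -8.
So t_k = 1·k + (-8) + 2·2^k; at k=19 this is 1048587.

1048587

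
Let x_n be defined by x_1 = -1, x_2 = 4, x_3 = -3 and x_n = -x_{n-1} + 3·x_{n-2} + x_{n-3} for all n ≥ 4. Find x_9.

Step forward from the initial values:
x_4 = 14;  x_5 = -19;  x_6 = 58;  x_7 = -101;  x_8 = 256;  x_9 = -501.

-501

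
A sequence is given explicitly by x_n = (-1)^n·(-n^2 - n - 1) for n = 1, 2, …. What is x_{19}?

381

(-1)^19 = -1; -n^2 - n - 1 at n=19 is -381; so x_{19} = 381.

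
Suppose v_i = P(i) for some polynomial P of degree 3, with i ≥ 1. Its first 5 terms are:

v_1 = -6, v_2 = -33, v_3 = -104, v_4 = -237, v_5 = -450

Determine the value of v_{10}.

1st diffs: -27, -71, -133, -213.
2nd diffs: -44, -62, -80.
3rd diffs: -18, -18 (constant).
So v_i = -3i^3 - 4i^2 + 6i - 5.
Evaluating at i = 10 gives v_{10} = -3345.

-3345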